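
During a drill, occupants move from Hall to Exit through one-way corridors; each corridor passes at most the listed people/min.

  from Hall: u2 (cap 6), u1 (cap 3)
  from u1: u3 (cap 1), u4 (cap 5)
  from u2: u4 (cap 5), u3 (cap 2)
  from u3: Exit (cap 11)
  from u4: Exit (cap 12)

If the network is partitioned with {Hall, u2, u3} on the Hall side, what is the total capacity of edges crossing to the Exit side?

19

Edges leaving {Hall, u2, u3}: Hall→u1 (3), u2→u4 (5), u3→Exit (11).
Cut capacity = 3 + 5 + 11 = 19.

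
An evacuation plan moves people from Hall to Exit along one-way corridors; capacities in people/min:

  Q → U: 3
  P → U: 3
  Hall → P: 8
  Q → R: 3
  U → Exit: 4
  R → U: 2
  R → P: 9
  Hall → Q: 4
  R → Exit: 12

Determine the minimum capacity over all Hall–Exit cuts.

Augment Hall→P→U→Exit: bottleneck 3, flow now 3.
Augment Hall→Q→R→Exit: bottleneck 3, flow now 6.
Augment Hall→Q→U→Exit: bottleneck 1, flow now 7.
No augmenting path remains; maximum flow = 7.
By max-flow min-cut, the minimum cut capacity equals the max flow.
In the residual graph, reachable from Hall: {Hall, P}.
Min-cut edges: Hall→Q (4), P→U (3); capacity 4 + 3 = 7.

7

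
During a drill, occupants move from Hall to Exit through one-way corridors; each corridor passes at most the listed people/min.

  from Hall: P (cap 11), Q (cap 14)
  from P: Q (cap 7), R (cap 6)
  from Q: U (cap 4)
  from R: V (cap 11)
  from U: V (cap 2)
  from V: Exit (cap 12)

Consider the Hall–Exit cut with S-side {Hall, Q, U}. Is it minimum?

Given cut capacity: 11 + 2 = 13.
Augment Hall→P→R→V→Exit: bottleneck 6, flow now 6.
Augment Hall→Q→U→V→Exit: bottleneck 2, flow now 8.
No augmenting path remains; maximum flow = 8.
In the residual graph, reachable from Hall: {Hall, P, Q, U}.
Min-cut edges: P→R (6), U→V (2); capacity 6 + 2 = 8.
Cut capacity 13 exceeds the max flow 8, so it is not minimum.

No — its capacity is 13, but the minimum cut has capacity 8.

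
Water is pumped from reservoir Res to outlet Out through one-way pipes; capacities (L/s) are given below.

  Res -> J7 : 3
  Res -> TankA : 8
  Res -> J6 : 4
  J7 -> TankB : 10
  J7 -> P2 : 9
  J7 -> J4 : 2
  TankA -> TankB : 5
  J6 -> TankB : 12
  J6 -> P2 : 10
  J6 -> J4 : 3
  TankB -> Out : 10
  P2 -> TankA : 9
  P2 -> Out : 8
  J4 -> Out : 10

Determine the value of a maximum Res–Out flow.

Augment Res→J7→TankB→Out: bottleneck 3, flow now 3.
Augment Res→TankA→TankB→Out: bottleneck 5, flow now 8.
Augment Res→J6→TankB→Out: bottleneck 2, flow now 10.
Augment Res→J6→P2→Out: bottleneck 2, flow now 12.
No augmenting path remains; maximum flow = 12.
In the residual graph, reachable from Res: {Res, TankA}.
Min-cut edges: Res→J7 (3), Res→J6 (4), TankA→TankB (5); capacity 3 + 4 + 5 = 12.
This cut is saturated, so no flow can exceed 12.

12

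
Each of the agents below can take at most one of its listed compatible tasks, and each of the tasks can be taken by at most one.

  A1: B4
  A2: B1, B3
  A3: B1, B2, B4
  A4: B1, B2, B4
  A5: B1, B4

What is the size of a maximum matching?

Unit-capacity flow: source→left, listed edges, right→sink; max matching = max flow.
Augmenting path A1→B4 (+1); matched 1.
Augmenting path A2→B1 (+1); matched 2.
Augmenting path A3→B2 (+1); matched 3.
Augmenting path A4→B1→A2→B3 (+1); matched 4.
No augmenting path remains; maximum matching = 4.
König certificate: {A2, B1, B2, B4} is a vertex cover of size 4 (every listed pair touches it), so no matching can be larger.

4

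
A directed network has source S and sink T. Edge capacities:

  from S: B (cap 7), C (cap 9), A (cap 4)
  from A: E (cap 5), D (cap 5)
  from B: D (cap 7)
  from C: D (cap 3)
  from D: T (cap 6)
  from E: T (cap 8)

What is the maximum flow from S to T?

10

Augment S→A→D→T: bottleneck 4, flow now 4.
Augment S→B→D→T: bottleneck 2, flow now 6.
Augment S→B→D→A→E→T: bottleneck 4, flow now 10. (uses reverse residual edge)
No augmenting path remains; maximum flow = 10.
In the residual graph, reachable from S: {S, B, C, D}.
Min-cut edges: S→A (4), D→T (6); capacity 4 + 6 = 10.
This cut is saturated, so no flow can exceed 10.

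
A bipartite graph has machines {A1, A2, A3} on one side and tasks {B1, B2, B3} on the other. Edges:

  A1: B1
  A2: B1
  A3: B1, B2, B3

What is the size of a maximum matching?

2

Unit-capacity flow: source→left, listed edges, right→sink; max matching = max flow.
Augmenting path A1→B1 (+1); matched 1.
Augmenting path A3→B2 (+1); matched 2.
No augmenting path remains; maximum matching = 2.
König certificate: {A3, B1} is a vertex cover of size 2 (every listed pair touches it), so no matching can be larger.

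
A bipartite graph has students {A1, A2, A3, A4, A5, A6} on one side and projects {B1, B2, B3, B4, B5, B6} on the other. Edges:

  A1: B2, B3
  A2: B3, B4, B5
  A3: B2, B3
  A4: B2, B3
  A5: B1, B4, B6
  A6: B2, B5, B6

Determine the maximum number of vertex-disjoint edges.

5

Unit-capacity flow: source→left, listed edges, right→sink; max matching = max flow.
Augmenting path A1→B2 (+1); matched 1.
Augmenting path A2→B3 (+1); matched 2.
Augmenting path A5→B1 (+1); matched 3.
Augmenting path A6→B5 (+1); matched 4.
Augmenting path A3→B3→A2→B4 (+1); matched 5.
No augmenting path remains; maximum matching = 5.
König certificate: {A2, A5, A6, B2, B3} is a vertex cover of size 5 (every listed pair touches it), so no matching can be larger.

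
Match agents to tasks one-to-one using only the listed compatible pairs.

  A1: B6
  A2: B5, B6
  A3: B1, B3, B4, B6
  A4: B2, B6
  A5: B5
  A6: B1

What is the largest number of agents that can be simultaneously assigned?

5

Unit-capacity flow: source→left, listed edges, right→sink; max matching = max flow.
Augmenting path A1→B6 (+1); matched 1.
Augmenting path A2→B5 (+1); matched 2.
Augmenting path A3→B1 (+1); matched 3.
Augmenting path A4→B2 (+1); matched 4.
Augmenting path A6→B1→A3→B3 (+1); matched 5.
No augmenting path remains; maximum matching = 5.
König certificate: {A3, A4, A6, B5, B6} is a vertex cover of size 5 (every listed pair touches it), so no matching can be larger.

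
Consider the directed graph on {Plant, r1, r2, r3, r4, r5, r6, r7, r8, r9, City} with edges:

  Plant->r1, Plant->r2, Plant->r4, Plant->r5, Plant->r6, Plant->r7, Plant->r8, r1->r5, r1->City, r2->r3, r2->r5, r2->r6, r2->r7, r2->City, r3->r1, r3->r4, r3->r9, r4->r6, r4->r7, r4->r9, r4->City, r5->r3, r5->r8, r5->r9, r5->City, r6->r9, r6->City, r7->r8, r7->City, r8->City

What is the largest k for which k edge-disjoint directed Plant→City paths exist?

7

Assign every edge capacity 1; by Menger, the answer equals the max flow.
Path Plant→r1→City (+1); total 1.
Path Plant→r2→City (+1); total 2.
Path Plant→r4→City (+1); total 3.
Path Plant→r5→City (+1); total 4.
Path Plant→r6→City (+1); total 5.
Path Plant→r7→City (+1); total 6.
Path Plant→r8→City (+1); total 7.
No residual Plant→City path; max flow = 7.
Certifying cut of size 7: {Plant→r1, Plant→r2, Plant→r4, Plant→r5, Plant→r6, Plant→r7, Plant→r8}.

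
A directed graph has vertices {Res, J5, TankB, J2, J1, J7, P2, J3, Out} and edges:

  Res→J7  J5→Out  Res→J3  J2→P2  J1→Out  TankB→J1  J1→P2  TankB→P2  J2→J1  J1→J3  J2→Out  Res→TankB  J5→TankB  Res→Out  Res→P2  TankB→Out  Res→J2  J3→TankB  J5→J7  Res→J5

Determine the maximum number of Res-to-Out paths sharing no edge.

Assign every edge capacity 1; by Menger, the answer equals the max flow.
Path Res→Out (+1); total 1.
Path Res→J5→Out (+1); total 2.
Path Res→TankB→Out (+1); total 3.
Path Res→J2→Out (+1); total 4.
Path Res→J3→TankB→J1→Out (+1); total 5.
No residual Res→Out path; max flow = 5.
Certifying cut of size 5: {Res→J2, Res→J3, Res→J5, Res→Out, Res→TankB}.

5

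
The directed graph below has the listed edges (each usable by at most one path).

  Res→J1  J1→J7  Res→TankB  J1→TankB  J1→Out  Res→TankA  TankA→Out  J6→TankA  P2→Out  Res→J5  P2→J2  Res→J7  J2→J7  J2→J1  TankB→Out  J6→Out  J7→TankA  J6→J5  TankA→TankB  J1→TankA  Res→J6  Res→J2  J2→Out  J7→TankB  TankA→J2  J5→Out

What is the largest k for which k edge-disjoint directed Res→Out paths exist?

Assign every edge capacity 1; by Menger, the answer equals the max flow.
Path Res→J6→Out (+1); total 1.
Path Res→J1→Out (+1); total 2.
Path Res→J2→Out (+1); total 3.
Path Res→J5→Out (+1); total 4.
Path Res→TankA→Out (+1); total 5.
Path Res→TankB→Out (+1); total 6.
No residual Res→Out path; max flow = 6.
Certifying cut of size 6: {J1→Out, J2→Out, Res→J5, Res→J6, TankA→Out, TankB→Out}.

6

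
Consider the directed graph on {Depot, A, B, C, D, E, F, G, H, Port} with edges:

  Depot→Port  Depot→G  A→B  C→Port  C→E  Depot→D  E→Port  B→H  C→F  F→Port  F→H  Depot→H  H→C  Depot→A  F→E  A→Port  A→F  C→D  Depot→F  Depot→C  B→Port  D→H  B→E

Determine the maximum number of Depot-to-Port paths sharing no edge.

Assign every edge capacity 1; by Menger, the answer equals the max flow.
Path Depot→Port (+1); total 1.
Path Depot→A→Port (+1); total 2.
Path Depot→C→Port (+1); total 3.
Path Depot→F→Port (+1); total 4.
Path Depot→H→C→E→Port (+1); total 5.
No residual Depot→Port path; max flow = 5.
Certifying cut of size 5: {Depot→A, Depot→C, Depot→F, Depot→Port, H→C}.

5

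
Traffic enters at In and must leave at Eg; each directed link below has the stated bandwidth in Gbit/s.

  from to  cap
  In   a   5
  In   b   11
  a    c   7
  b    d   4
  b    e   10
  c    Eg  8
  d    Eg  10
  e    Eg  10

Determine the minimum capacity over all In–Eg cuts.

16

Augment In→a→c→Eg: bottleneck 5, flow now 5.
Augment In→b→d→Eg: bottleneck 4, flow now 9.
Augment In→b→e→Eg: bottleneck 7, flow now 16.
No augmenting path remains; maximum flow = 16.
By max-flow min-cut, the minimum cut capacity equals the max flow.
In the residual graph, reachable from In: {In}.
Min-cut edges: In→a (5), In→b (11); capacity 5 + 11 = 16.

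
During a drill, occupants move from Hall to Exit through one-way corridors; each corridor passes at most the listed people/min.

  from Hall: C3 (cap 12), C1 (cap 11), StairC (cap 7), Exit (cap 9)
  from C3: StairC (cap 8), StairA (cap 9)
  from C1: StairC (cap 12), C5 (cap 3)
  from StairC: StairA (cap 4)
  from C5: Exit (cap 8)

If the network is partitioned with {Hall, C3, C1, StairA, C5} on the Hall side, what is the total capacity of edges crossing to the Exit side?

Edges leaving {Hall, C3, C1, StairA, C5}: Hall→StairC (7), Hall→Exit (9), C3→StairC (8), C1→StairC (12), C5→Exit (8).
Cut capacity = 7 + 9 + 8 + 12 + 8 = 44.

44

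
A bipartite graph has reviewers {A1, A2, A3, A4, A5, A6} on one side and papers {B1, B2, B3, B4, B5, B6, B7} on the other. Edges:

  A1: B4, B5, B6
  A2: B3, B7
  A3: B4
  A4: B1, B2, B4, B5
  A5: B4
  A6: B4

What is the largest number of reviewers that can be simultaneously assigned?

Unit-capacity flow: source→left, listed edges, right→sink; max matching = max flow.
Augmenting path A1→B4 (+1); matched 1.
Augmenting path A2→B3 (+1); matched 2.
Augmenting path A4→B1 (+1); matched 3.
Augmenting path A3→B4→A1→B5 (+1); matched 4.
No augmenting path remains; maximum matching = 4.
König certificate: {A1, A2, A4, B4} is a vertex cover of size 4 (every listed pair touches it), so no matching can be larger.

4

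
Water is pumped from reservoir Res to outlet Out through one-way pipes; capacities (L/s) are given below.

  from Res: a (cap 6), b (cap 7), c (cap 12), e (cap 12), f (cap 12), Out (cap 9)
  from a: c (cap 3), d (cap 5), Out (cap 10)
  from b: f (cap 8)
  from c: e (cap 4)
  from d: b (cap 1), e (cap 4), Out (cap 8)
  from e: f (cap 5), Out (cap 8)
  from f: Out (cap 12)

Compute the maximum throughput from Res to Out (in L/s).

35

Augment Res→Out: bottleneck 9, flow now 9.
Augment Res→a→Out: bottleneck 6, flow now 15.
Augment Res→e→Out: bottleneck 8, flow now 23.
Augment Res→f→Out: bottleneck 12, flow now 35.
No augmenting path remains; maximum flow = 35.
In the residual graph, reachable from Res: {Res, b, c, e, f}.
Min-cut edges: Res→a (6), Res→Out (9), e→Out (8), f→Out (12); capacity 6 + 9 + 8 + 12 = 35.
This cut is saturated, so no flow can exceed 35.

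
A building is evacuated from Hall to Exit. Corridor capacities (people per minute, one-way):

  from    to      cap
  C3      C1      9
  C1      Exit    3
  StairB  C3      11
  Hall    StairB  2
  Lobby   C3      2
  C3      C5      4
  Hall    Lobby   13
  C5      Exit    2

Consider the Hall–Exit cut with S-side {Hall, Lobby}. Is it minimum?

Yes — it is a minimum cut (capacity 4).

Given cut capacity: 2 + 2 = 4.
Augment Hall→StairB→C3→C5→Exit: bottleneck 2, flow now 2.
Augment Hall→Lobby→C3→C1→Exit: bottleneck 2, flow now 4.
No augmenting path remains; maximum flow = 4.
Cut capacity 4 equals the max flow, so it is a minimum cut.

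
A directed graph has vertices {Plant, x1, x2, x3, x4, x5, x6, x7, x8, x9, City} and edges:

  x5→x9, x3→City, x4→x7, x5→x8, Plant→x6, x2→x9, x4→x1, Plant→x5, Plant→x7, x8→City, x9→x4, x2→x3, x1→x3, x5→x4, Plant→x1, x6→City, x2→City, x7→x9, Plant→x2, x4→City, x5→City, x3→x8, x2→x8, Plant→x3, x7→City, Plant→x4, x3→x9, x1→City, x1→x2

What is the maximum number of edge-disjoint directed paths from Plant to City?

Assign every edge capacity 1; by Menger, the answer equals the max flow.
Path Plant→x1→City (+1); total 1.
Path Plant→x2→City (+1); total 2.
Path Plant→x3→City (+1); total 3.
Path Plant→x4→City (+1); total 4.
Path Plant→x5→City (+1); total 5.
Path Plant→x6→City (+1); total 6.
Path Plant→x7→City (+1); total 7.
No residual Plant→City path; max flow = 7.
Certifying cut of size 7: {Plant→x1, Plant→x2, Plant→x3, Plant→x4, Plant→x5, Plant→x6, Plant→x7}.

7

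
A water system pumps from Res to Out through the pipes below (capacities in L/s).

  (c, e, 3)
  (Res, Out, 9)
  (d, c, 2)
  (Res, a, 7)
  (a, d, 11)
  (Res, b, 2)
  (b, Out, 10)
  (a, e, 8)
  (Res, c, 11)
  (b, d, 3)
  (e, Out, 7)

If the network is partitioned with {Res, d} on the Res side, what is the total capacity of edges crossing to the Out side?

Edges leaving {Res, d}: Res→a (7), Res→b (2), Res→c (11), Res→Out (9), d→c (2).
Cut capacity = 7 + 2 + 11 + 9 + 2 = 31.

31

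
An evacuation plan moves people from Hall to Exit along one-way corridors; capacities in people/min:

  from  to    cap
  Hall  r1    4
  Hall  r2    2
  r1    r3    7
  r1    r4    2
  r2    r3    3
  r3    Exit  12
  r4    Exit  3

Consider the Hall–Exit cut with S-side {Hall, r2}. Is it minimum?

Given cut capacity: 4 + 3 = 7.
Augment Hall→r1→r3→Exit: bottleneck 4, flow now 4.
Augment Hall→r2→r3→Exit: bottleneck 2, flow now 6.
No augmenting path remains; maximum flow = 6.
In the residual graph, reachable from Hall: {Hall}.
Min-cut edges: Hall→r1 (4), Hall→r2 (2); capacity 4 + 2 = 6.
Cut capacity 7 exceeds the max flow 6, so it is not minimum.

No — its capacity is 7, but the minimum cut has capacity 6.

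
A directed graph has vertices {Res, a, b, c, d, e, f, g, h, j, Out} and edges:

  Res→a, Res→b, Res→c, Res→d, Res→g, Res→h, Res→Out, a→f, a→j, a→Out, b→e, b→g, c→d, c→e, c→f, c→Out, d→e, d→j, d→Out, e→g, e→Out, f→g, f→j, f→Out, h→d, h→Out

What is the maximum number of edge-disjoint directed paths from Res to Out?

6

Assign every edge capacity 1; by Menger, the answer equals the max flow.
Path Res→Out (+1); total 1.
Path Res→a→Out (+1); total 2.
Path Res→c→Out (+1); total 3.
Path Res→d→Out (+1); total 4.
Path Res→h→Out (+1); total 5.
Path Res→b→e→Out (+1); total 6.
No residual Res→Out path; max flow = 6.
Certifying cut of size 6: {Res→Out, Res→a, Res→b, Res→c, Res→d, Res→h}.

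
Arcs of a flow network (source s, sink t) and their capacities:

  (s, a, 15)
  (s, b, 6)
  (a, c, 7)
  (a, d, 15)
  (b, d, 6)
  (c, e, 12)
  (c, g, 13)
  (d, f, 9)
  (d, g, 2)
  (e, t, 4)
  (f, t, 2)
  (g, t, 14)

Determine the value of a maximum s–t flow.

11

Augment s→a→c→e→t: bottleneck 4, flow now 4.
Augment s→a→c→g→t: bottleneck 3, flow now 7.
Augment s→a→d→f→t: bottleneck 2, flow now 9.
Augment s→a→d→g→t: bottleneck 2, flow now 11.
No augmenting path remains; maximum flow = 11.
In the residual graph, reachable from s: {s, a, b, d, f}.
Min-cut edges: a→c (7), d→g (2), f→t (2); capacity 7 + 2 + 2 = 11.
This cut is saturated, so no flow can exceed 11.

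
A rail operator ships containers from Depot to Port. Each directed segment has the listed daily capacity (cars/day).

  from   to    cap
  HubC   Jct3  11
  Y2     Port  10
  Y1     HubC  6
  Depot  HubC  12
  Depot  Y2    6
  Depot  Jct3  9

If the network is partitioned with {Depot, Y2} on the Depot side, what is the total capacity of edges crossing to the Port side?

Edges leaving {Depot, Y2}: Depot→HubC (12), Depot→Jct3 (9), Y2→Port (10).
Cut capacity = 12 + 9 + 10 = 31.

31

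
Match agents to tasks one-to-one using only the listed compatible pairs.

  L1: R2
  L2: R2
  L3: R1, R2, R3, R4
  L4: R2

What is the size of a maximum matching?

Unit-capacity flow: source→left, listed edges, right→sink; max matching = max flow.
Augmenting path L1→R2 (+1); matched 1.
Augmenting path L3→R1 (+1); matched 2.
No augmenting path remains; maximum matching = 2.
König certificate: {L3, R2} is a vertex cover of size 2 (every listed pair touches it), so no matching can be larger.

2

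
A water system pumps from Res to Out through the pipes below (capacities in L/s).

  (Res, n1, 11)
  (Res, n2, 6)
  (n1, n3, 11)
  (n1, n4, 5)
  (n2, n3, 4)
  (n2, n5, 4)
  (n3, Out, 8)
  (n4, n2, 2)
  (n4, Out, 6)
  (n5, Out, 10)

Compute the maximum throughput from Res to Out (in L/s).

17

Augment Res→n1→n3→Out: bottleneck 8, flow now 8.
Augment Res→n1→n4→Out: bottleneck 3, flow now 11.
Augment Res→n2→n5→Out: bottleneck 4, flow now 15.
Augment Res→n2→n3→n1→n4→Out: bottleneck 2, flow now 17. (uses reverse residual edge)
No augmenting path remains; maximum flow = 17.
In the residual graph, reachable from Res: {Res}.
Min-cut edges: Res→n1 (11), Res→n2 (6); capacity 11 + 6 = 17.
This cut is saturated, so no flow can exceed 17.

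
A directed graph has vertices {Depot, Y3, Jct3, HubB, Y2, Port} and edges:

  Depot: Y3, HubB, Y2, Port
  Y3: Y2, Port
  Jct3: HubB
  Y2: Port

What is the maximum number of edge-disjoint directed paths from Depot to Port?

3

Assign every edge capacity 1; by Menger, the answer equals the max flow.
Path Depot→Port (+1); total 1.
Path Depot→Y3→Port (+1); total 2.
Path Depot→Y2→Port (+1); total 3.
No residual Depot→Port path; max flow = 3.
Certifying cut of size 3: {Depot→Port, Depot→Y2, Depot→Y3}.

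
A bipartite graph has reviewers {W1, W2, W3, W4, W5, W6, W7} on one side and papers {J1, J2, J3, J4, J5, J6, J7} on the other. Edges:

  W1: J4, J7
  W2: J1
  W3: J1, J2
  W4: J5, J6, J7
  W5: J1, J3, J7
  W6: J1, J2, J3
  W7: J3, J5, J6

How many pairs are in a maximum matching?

7

Unit-capacity flow: source→left, listed edges, right→sink; max matching = max flow.
Augmenting path W1→J4 (+1); matched 1.
Augmenting path W2→J1 (+1); matched 2.
Augmenting path W3→J2 (+1); matched 3.
Augmenting path W4→J5 (+1); matched 4.
Augmenting path W5→J3 (+1); matched 5.
Augmenting path W7→J6 (+1); matched 6.
Augmenting path W6→J3→W5→J7 (+1); matched 7.
No augmenting path remains; maximum matching = 7.
König certificate: {W1, W2, W3, W4, W5, W6, W7} is a vertex cover of size 7 (every listed pair touches it), so no matching can be larger.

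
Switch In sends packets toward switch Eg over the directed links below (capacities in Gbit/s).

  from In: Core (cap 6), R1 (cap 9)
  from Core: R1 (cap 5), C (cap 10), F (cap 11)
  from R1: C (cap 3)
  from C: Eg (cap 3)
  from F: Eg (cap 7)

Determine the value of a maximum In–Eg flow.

Augment In→Core→C→Eg: bottleneck 3, flow now 3.
Augment In→Core→F→Eg: bottleneck 3, flow now 6.
Augment In→R1→C→Core→F→Eg: bottleneck 3, flow now 9. (uses reverse residual edge)
No augmenting path remains; maximum flow = 9.
In the residual graph, reachable from In: {In, R1}.
Min-cut edges: In→Core (6), R1→C (3); capacity 6 + 3 = 9.
This cut is saturated, so no flow can exceed 9.

9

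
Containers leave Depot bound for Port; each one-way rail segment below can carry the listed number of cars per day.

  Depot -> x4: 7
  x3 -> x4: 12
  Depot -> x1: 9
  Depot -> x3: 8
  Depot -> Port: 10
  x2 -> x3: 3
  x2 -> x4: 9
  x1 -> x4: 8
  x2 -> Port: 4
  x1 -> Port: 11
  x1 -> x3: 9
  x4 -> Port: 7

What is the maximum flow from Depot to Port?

Augment Depot→Port: bottleneck 10, flow now 10.
Augment Depot→x1→Port: bottleneck 9, flow now 19.
Augment Depot→x4→Port: bottleneck 7, flow now 26.
No augmenting path remains; maximum flow = 26.
In the residual graph, reachable from Depot: {Depot, x3, x4}.
Min-cut edges: Depot→x1 (9), Depot→Port (10), x4→Port (7); capacity 9 + 10 + 7 = 26.
This cut is saturated, so no flow can exceed 26.

26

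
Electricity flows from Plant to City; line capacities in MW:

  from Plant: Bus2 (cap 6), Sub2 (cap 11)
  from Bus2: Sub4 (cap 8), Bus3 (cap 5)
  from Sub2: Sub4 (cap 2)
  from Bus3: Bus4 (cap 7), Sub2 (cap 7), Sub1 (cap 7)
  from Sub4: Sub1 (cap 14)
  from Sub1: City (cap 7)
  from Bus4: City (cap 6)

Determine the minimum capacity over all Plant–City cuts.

Augment Plant→Bus2→Bus3→Sub1→City: bottleneck 5, flow now 5.
Augment Plant→Bus2→Sub4→Sub1→City: bottleneck 1, flow now 6.
Augment Plant→Sub2→Sub4→Sub1→City: bottleneck 1, flow now 7.
Augment Plant→Sub2→Sub4→Sub1→Bus3→Bus4→City: bottleneck 1, flow now 8. (uses reverse residual edge)
No augmenting path remains; maximum flow = 8.
By max-flow min-cut, the minimum cut capacity equals the max flow.
In the residual graph, reachable from Plant: {Plant, Sub2}.
Min-cut edges: Plant→Bus2 (6), Sub2→Sub4 (2); capacity 6 + 2 = 8.

8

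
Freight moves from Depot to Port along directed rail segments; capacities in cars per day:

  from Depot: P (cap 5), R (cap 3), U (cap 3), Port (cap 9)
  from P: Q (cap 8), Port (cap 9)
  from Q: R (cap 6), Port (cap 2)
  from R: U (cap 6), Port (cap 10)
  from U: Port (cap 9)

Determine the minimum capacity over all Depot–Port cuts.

20

Augment Depot→Port: bottleneck 9, flow now 9.
Augment Depot→P→Port: bottleneck 5, flow now 14.
Augment Depot→R→Port: bottleneck 3, flow now 17.
Augment Depot→U→Port: bottleneck 3, flow now 20.
No augmenting path remains; maximum flow = 20.
By max-flow min-cut, the minimum cut capacity equals the max flow.
In the residual graph, reachable from Depot: {Depot}.
Min-cut edges: Depot→P (5), Depot→R (3), Depot→U (3), Depot→Port (9); capacity 5 + 3 + 3 + 9 = 20.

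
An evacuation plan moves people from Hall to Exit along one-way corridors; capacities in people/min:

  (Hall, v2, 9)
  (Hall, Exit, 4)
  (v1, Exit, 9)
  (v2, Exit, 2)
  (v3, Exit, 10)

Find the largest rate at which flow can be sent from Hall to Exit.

6

Augment Hall→Exit: bottleneck 4, flow now 4.
Augment Hall→v2→Exit: bottleneck 2, flow now 6.
No augmenting path remains; maximum flow = 6.
In the residual graph, reachable from Hall: {Hall, v2}.
Min-cut edges: Hall→Exit (4), v2→Exit (2); capacity 4 + 2 = 6.
This cut is saturated, so no flow can exceed 6.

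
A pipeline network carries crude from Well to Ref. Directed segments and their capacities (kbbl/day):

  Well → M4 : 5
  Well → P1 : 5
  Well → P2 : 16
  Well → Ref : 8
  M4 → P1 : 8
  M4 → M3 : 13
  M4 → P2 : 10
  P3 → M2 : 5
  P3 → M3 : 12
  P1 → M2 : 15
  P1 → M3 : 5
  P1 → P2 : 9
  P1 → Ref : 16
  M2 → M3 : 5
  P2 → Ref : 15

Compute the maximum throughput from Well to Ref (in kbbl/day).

33

Augment Well→Ref: bottleneck 8, flow now 8.
Augment Well→P1→Ref: bottleneck 5, flow now 13.
Augment Well→P2→Ref: bottleneck 15, flow now 28.
Augment Well→M4→P1→Ref: bottleneck 5, flow now 33.
No augmenting path remains; maximum flow = 33.
In the residual graph, reachable from Well: {Well, P2}.
Min-cut edges: Well→M4 (5), Well→P1 (5), Well→Ref (8), P2→Ref (15); capacity 5 + 5 + 8 + 15 = 33.
This cut is saturated, so no flow can exceed 33.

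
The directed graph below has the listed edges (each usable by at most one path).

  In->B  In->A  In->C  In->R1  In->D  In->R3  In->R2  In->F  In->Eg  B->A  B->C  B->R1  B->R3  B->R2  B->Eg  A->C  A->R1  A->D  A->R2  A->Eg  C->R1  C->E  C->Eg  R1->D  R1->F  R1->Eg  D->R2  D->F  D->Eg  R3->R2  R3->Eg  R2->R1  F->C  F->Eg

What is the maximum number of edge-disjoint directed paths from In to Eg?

Assign every edge capacity 1; by Menger, the answer equals the max flow.
Path In→Eg (+1); total 1.
Path In→B→Eg (+1); total 2.
Path In→A→Eg (+1); total 3.
Path In→C→Eg (+1); total 4.
Path In→R1→Eg (+1); total 5.
Path In→D→Eg (+1); total 6.
Path In→R3→Eg (+1); total 7.
Path In→F→Eg (+1); total 8.
No residual In→Eg path; max flow = 8.
Certifying cut of size 8: {C→Eg, D→Eg, F→Eg, In→A, In→B, In→Eg, In→R3, R1→Eg}.

8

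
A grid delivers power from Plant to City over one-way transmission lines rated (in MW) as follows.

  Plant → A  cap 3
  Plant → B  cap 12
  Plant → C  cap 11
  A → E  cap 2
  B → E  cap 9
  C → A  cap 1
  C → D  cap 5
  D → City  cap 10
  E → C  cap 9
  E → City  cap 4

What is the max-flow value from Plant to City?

Augment Plant→A→E→City: bottleneck 2, flow now 2.
Augment Plant→B→E→City: bottleneck 2, flow now 4.
Augment Plant→C→D→City: bottleneck 5, flow now 9.
No augmenting path remains; maximum flow = 9.
In the residual graph, reachable from Plant: {Plant, A, B, C, E}.
Min-cut edges: C→D (5), E→City (4); capacity 5 + 4 = 9.
This cut is saturated, so no flow can exceed 9.

9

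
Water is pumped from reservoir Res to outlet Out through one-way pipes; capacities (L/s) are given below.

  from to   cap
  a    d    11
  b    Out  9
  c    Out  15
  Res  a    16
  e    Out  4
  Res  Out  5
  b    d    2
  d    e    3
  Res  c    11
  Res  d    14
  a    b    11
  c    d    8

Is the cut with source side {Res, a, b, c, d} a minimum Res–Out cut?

Given cut capacity: 5 + 9 + 15 + 3 = 32.
Augment Res→Out: bottleneck 5, flow now 5.
Augment Res→c→Out: bottleneck 11, flow now 16.
Augment Res→a→b→Out: bottleneck 9, flow now 25.
Augment Res→d→e→Out: bottleneck 3, flow now 28.
No augmenting path remains; maximum flow = 28.
In the residual graph, reachable from Res: {Res, a, b, d}.
Min-cut edges: Res→c (11), Res→Out (5), b→Out (9), d→e (3); capacity 11 + 5 + 9 + 3 = 28.
Cut capacity 32 exceeds the max flow 28, so it is not minimum.

No — its capacity is 32, but the minimum cut has capacity 28.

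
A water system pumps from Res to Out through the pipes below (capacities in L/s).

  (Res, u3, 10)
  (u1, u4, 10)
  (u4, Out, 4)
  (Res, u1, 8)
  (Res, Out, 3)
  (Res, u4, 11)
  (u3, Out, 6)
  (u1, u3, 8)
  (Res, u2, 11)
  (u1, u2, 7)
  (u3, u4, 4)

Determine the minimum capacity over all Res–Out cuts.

13

Augment Res→Out: bottleneck 3, flow now 3.
Augment Res→u3→Out: bottleneck 6, flow now 9.
Augment Res→u4→Out: bottleneck 4, flow now 13.
No augmenting path remains; maximum flow = 13.
By max-flow min-cut, the minimum cut capacity equals the max flow.
In the residual graph, reachable from Res: {Res, u1, u2, u3, u4}.
Min-cut edges: Res→Out (3), u3→Out (6), u4→Out (4); capacity 3 + 6 + 4 = 13.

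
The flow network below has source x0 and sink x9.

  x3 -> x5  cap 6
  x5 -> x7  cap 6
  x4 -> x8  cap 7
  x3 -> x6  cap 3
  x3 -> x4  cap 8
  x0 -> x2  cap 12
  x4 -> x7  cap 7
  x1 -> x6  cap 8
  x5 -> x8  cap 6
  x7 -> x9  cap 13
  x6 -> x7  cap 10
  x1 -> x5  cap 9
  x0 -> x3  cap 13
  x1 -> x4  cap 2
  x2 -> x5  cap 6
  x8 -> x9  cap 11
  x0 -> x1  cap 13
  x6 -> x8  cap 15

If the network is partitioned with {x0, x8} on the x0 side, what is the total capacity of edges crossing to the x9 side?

49

Edges leaving {x0, x8}: x0→x1 (13), x0→x2 (12), x0→x3 (13), x8→x9 (11).
Cut capacity = 13 + 12 + 13 + 11 = 49.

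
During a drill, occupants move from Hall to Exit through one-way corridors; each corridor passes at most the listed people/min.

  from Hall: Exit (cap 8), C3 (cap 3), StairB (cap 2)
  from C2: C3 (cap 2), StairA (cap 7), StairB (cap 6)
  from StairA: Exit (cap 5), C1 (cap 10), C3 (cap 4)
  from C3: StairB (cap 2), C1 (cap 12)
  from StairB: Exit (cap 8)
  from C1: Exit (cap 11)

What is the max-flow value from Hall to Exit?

Augment Hall→Exit: bottleneck 8, flow now 8.
Augment Hall→StairB→Exit: bottleneck 2, flow now 10.
Augment Hall→C3→StairB→Exit: bottleneck 2, flow now 12.
Augment Hall→C3→C1→Exit: bottleneck 1, flow now 13.
No augmenting path remains; maximum flow = 13.
In the residual graph, reachable from Hall: {Hall}.
Min-cut edges: Hall→C3 (3), Hall→StairB (2), Hall→Exit (8); capacity 3 + 2 + 8 = 13.
This cut is saturated, so no flow can exceed 13.

13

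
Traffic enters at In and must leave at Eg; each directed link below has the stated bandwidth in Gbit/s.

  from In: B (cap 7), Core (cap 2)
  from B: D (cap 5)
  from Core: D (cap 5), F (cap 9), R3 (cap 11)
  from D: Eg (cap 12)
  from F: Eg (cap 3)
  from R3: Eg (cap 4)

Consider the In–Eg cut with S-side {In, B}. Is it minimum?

Given cut capacity: 2 + 5 = 7.
Augment In→B→D→Eg: bottleneck 5, flow now 5.
Augment In→Core→D→Eg: bottleneck 2, flow now 7.
No augmenting path remains; maximum flow = 7.
Cut capacity 7 equals the max flow, so it is a minimum cut.

Yes — it is a minimum cut (capacity 7).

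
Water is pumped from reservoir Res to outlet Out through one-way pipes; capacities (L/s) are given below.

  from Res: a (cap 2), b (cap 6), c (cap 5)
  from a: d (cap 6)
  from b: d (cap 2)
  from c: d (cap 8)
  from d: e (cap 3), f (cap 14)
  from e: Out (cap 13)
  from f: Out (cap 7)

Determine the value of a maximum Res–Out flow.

Augment Res→a→d→e→Out: bottleneck 2, flow now 2.
Augment Res→b→d→e→Out: bottleneck 1, flow now 3.
Augment Res→b→d→f→Out: bottleneck 1, flow now 4.
Augment Res→c→d→f→Out: bottleneck 5, flow now 9.
No augmenting path remains; maximum flow = 9.
In the residual graph, reachable from Res: {Res, b}.
Min-cut edges: Res→a (2), Res→c (5), b→d (2); capacity 2 + 5 + 2 = 9.
This cut is saturated, so no flow can exceed 9.

9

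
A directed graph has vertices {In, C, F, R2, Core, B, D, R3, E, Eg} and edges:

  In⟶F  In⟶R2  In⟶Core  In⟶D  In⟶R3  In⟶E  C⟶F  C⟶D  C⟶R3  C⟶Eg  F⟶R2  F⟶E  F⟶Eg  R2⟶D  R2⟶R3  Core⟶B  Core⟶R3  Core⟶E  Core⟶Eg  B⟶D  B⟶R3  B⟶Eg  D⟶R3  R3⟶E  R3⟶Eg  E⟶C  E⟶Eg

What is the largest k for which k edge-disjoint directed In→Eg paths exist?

Assign every edge capacity 1; by Menger, the answer equals the max flow.
Path In→F→Eg (+1); total 1.
Path In→Core→Eg (+1); total 2.
Path In→R3→Eg (+1); total 3.
Path In→E→Eg (+1); total 4.
Path In→R2→R3→E→C→Eg (+1); total 5.
No residual In→Eg path; max flow = 5.
Certifying cut of size 5: {In→Core, In→E, In→F, R3→E, R3→Eg}.

5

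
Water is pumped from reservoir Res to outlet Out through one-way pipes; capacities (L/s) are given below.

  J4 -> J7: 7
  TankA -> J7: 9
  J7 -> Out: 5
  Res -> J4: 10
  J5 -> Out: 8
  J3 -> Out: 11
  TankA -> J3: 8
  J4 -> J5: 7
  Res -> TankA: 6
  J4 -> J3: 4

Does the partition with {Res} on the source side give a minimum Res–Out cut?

Yes — it is a minimum cut (capacity 16).

Given cut capacity: 10 + 6 = 16.
Augment Res→J4→J7→Out: bottleneck 5, flow now 5.
Augment Res→J4→J3→Out: bottleneck 4, flow now 9.
Augment Res→J4→J5→Out: bottleneck 1, flow now 10.
Augment Res→TankA→J3→Out: bottleneck 6, flow now 16.
No augmenting path remains; maximum flow = 16.
Cut capacity 16 equals the max flow, so it is a minimum cut.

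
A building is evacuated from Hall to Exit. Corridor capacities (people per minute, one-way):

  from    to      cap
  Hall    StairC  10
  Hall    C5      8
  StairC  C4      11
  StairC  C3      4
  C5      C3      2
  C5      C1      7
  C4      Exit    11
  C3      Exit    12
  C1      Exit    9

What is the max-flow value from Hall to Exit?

Augment Hall→StairC→C4→Exit: bottleneck 10, flow now 10.
Augment Hall→C5→C3→Exit: bottleneck 2, flow now 12.
Augment Hall→C5→C1→Exit: bottleneck 6, flow now 18.
No augmenting path remains; maximum flow = 18.
In the residual graph, reachable from Hall: {Hall}.
Min-cut edges: Hall→StairC (10), Hall→C5 (8); capacity 10 + 8 = 18.
This cut is saturated, so no flow can exceed 18.

18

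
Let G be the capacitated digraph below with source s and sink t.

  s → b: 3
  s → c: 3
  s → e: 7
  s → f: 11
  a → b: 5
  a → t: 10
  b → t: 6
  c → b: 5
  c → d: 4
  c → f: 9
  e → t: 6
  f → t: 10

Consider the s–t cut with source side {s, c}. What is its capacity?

Edges leaving {s, c}: s→b (3), s→e (7), s→f (11), c→b (5), c→d (4), c→f (9).
Cut capacity = 3 + 7 + 11 + 5 + 4 + 9 = 39.

39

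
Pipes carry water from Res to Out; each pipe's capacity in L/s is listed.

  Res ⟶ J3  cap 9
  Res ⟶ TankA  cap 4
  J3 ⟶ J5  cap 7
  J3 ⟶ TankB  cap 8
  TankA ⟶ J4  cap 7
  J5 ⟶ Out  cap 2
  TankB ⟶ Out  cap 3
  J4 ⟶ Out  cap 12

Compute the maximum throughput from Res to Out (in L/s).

9

Augment Res→J3→J5→Out: bottleneck 2, flow now 2.
Augment Res→J3→TankB→Out: bottleneck 3, flow now 5.
Augment Res→TankA→J4→Out: bottleneck 4, flow now 9.
No augmenting path remains; maximum flow = 9.
In the residual graph, reachable from Res: {Res, J3, J5, TankB}.
Min-cut edges: Res→TankA (4), J5→Out (2), TankB→Out (3); capacity 4 + 2 + 3 = 9.
This cut is saturated, so no flow can exceed 9.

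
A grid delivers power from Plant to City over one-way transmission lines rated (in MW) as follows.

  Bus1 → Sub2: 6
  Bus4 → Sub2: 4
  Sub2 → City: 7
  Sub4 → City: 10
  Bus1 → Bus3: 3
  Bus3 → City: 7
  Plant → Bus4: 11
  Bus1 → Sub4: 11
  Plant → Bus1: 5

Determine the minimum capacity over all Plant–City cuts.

9

Augment Plant→Bus4→Sub2→City: bottleneck 4, flow now 4.
Augment Plant→Bus1→Bus3→City: bottleneck 3, flow now 7.
Augment Plant→Bus1→Sub2→City: bottleneck 2, flow now 9.
No augmenting path remains; maximum flow = 9.
By max-flow min-cut, the minimum cut capacity equals the max flow.
In the residual graph, reachable from Plant: {Plant, Bus4}.
Min-cut edges: Plant→Bus1 (5), Bus4→Sub2 (4); capacity 5 + 4 = 9.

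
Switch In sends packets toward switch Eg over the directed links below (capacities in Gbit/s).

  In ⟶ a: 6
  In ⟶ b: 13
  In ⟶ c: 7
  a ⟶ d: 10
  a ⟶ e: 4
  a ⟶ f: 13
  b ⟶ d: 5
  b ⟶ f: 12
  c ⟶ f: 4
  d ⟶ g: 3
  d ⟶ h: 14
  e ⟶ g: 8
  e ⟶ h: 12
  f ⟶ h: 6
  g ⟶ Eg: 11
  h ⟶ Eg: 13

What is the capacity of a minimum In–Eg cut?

17

Augment In→a→d→g→Eg: bottleneck 3, flow now 3.
Augment In→a→d→h→Eg: bottleneck 3, flow now 6.
Augment In→b→d→h→Eg: bottleneck 5, flow now 11.
Augment In→b→f→h→Eg: bottleneck 5, flow now 16.
Augment In→b→f→h→d→a→e→g→Eg: bottleneck 1, flow now 17. (uses reverse residual edge)
No augmenting path remains; maximum flow = 17.
By max-flow min-cut, the minimum cut capacity equals the max flow.
In the residual graph, reachable from In: {In, b, c, f}.
Min-cut edges: In→a (6), b→d (5), f→h (6); capacity 6 + 5 + 6 = 17.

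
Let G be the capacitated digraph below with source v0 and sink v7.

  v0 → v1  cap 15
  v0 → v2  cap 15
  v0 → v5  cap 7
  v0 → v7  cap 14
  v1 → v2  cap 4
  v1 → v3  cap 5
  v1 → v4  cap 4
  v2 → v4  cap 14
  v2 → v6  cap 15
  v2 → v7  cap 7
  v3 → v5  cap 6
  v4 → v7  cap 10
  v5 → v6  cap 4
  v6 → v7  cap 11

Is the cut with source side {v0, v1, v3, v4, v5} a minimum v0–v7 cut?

No — its capacity is 47, but the minimum cut has capacity 41.

Given cut capacity: 15 + 14 + 4 + 10 + 4 = 47.
Augment v0→v7: bottleneck 14, flow now 14.
Augment v0→v2→v7: bottleneck 7, flow now 21.
Augment v0→v1→v4→v7: bottleneck 4, flow now 25.
Augment v0→v2→v4→v7: bottleneck 6, flow now 31.
Augment v0→v2→v6→v7: bottleneck 2, flow now 33.
Augment v0→v5→v6→v7: bottleneck 4, flow now 37.
Augment v0→v1→v2→v6→v7: bottleneck 4, flow now 41.
No augmenting path remains; maximum flow = 41.
In the residual graph, reachable from v0: {v0, v1, v3, v5}.
Min-cut edges: v0→v2 (15), v0→v7 (14), v1→v2 (4), v1→v4 (4), v5→v6 (4); capacity 15 + 14 + 4 + 4 + 4 = 41.
Cut capacity 47 exceeds the max flow 41, so it is not minimum.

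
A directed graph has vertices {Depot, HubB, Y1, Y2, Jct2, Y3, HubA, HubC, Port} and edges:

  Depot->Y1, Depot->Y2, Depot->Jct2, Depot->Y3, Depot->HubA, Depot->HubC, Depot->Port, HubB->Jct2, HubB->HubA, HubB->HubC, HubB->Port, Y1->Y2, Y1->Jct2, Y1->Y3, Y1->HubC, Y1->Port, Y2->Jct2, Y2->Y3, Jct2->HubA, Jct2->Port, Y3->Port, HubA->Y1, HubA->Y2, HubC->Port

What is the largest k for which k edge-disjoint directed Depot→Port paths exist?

Assign every edge capacity 1; by Menger, the answer equals the max flow.
Path Depot→Port (+1); total 1.
Path Depot→Y1→Port (+1); total 2.
Path Depot→Jct2→Port (+1); total 3.
Path Depot→Y3→Port (+1); total 4.
Path Depot→HubC→Port (+1); total 5.
No residual Depot→Port path; max flow = 5.
Certifying cut of size 5: {Depot→Port, HubC→Port, Jct2→Port, Y1→Port, Y3→Port}.

5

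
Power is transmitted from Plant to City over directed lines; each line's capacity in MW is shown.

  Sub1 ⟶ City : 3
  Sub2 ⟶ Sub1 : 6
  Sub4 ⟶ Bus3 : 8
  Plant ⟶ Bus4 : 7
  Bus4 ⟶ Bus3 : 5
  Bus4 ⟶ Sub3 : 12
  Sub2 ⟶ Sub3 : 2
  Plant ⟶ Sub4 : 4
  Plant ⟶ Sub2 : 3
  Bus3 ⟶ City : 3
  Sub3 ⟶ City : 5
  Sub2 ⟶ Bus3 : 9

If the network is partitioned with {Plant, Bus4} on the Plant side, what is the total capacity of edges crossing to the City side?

24

Edges leaving {Plant, Bus4}: Plant→Sub2 (3), Plant→Sub4 (4), Bus4→Bus3 (5), Bus4→Sub3 (12).
Cut capacity = 3 + 4 + 5 + 12 = 24.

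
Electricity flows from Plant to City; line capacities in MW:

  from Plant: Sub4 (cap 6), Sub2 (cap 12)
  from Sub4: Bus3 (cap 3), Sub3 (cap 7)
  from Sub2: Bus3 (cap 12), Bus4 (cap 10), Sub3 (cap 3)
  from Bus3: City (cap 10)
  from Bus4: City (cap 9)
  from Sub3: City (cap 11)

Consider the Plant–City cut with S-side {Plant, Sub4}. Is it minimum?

Given cut capacity: 12 + 3 + 7 = 22.
Augment Plant→Sub4→Bus3→City: bottleneck 3, flow now 3.
Augment Plant→Sub4→Sub3→City: bottleneck 3, flow now 6.
Augment Plant→Sub2→Bus3→City: bottleneck 7, flow now 13.
Augment Plant→Sub2→Bus4→City: bottleneck 5, flow now 18.
No augmenting path remains; maximum flow = 18.
In the residual graph, reachable from Plant: {Plant}.
Min-cut edges: Plant→Sub4 (6), Plant→Sub2 (12); capacity 6 + 12 = 18.
Cut capacity 22 exceeds the max flow 18, so it is not minimum.

No — its capacity is 22, but the minimum cut has capacity 18.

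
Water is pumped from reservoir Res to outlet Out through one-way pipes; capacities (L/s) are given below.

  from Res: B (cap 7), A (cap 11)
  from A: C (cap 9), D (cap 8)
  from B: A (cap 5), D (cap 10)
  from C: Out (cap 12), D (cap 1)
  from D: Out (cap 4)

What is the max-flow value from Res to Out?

Augment Res→A→C→Out: bottleneck 9, flow now 9.
Augment Res→A→D→Out: bottleneck 2, flow now 11.
Augment Res→B→D→Out: bottleneck 2, flow now 13.
No augmenting path remains; maximum flow = 13.
In the residual graph, reachable from Res: {Res, A, B, D}.
Min-cut edges: A→C (9), D→Out (4); capacity 9 + 4 = 13.
This cut is saturated, so no flow can exceed 13.

13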